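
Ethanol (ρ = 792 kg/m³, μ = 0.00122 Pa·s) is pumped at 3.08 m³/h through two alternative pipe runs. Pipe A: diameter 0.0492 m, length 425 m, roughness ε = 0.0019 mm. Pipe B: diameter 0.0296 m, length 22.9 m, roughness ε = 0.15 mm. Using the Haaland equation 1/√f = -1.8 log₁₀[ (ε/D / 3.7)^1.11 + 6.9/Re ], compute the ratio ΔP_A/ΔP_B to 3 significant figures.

ΔP_A/ΔP_B ≈ 1.21

Pipe A: V = Q/A = 0.0008556/0.001901 = 0.45 m/s; Re = 1.437e+04; ε/D = 3.86e-05; Haaland → f = 0.02807; ΔP_A = f(L/D)(ρV²/2) = 1.944e+04 Pa.
Pipe B: V = Q/A = 0.0008556/0.0006881 = 1.243 m/s; Re = 2.389e+04; ε/D = 0.00507; Haaland → f = 0.03381; ΔP_B = f(L/D)(ρV²/2) = 1.601e+04 Pa.
ΔP_A/ΔP_B = 1.944e+04/1.601e+04 = 1.21.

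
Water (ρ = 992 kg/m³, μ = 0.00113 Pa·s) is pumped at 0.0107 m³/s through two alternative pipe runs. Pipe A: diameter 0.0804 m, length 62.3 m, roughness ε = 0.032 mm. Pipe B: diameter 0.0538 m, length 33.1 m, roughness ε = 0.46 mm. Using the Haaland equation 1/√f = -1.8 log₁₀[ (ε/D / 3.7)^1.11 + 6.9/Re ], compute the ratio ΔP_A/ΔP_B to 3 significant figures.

Pipe A: V = Q/A = 0.0107/0.005077 = 2.108 m/s; Re = 1.488e+05; ε/D = 0.000398; Haaland → f = 0.01866; ΔP_A = f(L/D)(ρV²/2) = 3.186e+04 Pa.
Pipe B: V = Q/A = 0.0107/0.002273 = 4.707 m/s; Re = 2.223e+05; ε/D = 0.00855; Haaland → f = 0.03632; ΔP_B = f(L/D)(ρV²/2) = 2.456e+05 Pa.
ΔP_A/ΔP_B = 3.186e+04/2.456e+05 = 0.130.

ΔP_A/ΔP_B ≈ 0.130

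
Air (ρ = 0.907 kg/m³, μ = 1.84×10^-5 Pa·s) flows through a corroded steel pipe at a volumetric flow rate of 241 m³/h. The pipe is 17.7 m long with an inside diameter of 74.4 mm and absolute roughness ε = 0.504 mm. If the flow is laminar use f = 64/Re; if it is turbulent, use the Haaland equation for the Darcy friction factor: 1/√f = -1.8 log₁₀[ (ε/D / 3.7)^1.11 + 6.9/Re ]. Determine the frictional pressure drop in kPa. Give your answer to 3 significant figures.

Q = 241 m³/h = 241/3600 = 0.06694 m³/s.
Cross-sectional area A = πD²/4 = π(0.0744)²/4 = 0.004347 m²; mean velocity V = Q/A = 0.06694/0.004347 = 15.4 m/s.
Reynolds number Re = ρVD/μ = 0.907 · 15.4 · 0.0744 / 1.84e-05 = 5.647e+04.
Re > 4000 → turbulent. Relative roughness ε/D = 0.000504/0.0744 = 0.00677. Haaland: 1/√f = -1.8 log₁₀[(0.00677/3.7)^1.11 + 6.9/5.647e+04] = -1.8 log₁₀[0.000915 + 0.000122] = 5.371, so f = 0.03466.
Darcy-Weisbach: ΔP = f(L/D)(ρV²/2) = 0.03466·(17.7/0.0744)·(0.907·15.4²/2) = 0.03466·237.9·107.5 = 886.7 Pa.
ΔP = 886.7 Pa = 0.887 kPa.

ΔP ≈ 0.887 kPa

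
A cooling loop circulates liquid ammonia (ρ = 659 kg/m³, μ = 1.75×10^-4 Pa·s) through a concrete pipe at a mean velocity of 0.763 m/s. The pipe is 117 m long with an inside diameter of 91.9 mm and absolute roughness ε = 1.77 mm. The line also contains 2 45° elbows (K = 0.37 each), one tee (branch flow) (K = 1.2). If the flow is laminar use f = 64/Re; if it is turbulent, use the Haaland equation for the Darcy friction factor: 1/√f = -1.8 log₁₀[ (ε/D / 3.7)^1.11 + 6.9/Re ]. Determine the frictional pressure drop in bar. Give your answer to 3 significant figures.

ΔP ≈ 0.121 bar

Reynolds number Re = ρVD/μ = 659 · 0.763 · 0.0919 / 0.000175 = 2.641e+05.
Re > 4000 → turbulent. Relative roughness ε/D = 0.00177/0.0919 = 0.0193. Haaland: 1/√f = -1.8 log₁₀[(0.0193/3.7)^1.11 + 6.9/2.641e+05] = -1.8 log₁₀[0.00292 + 2.61e-05] = 4.556, so f = 0.04819.
Total minor-loss coefficient ΣK = 2·0.37 + 1·1.2 = 1.94.
ΔP = [f·L/D + ΣK]·(ρV²/2) = [0.04819·117/0.0919 + 1.94]·(659·0.763²/2) = [61.35 + 1.94]·191.8 = 1.214e+04 Pa.
ΔP = 1.214e+04 Pa = 0.121 bar.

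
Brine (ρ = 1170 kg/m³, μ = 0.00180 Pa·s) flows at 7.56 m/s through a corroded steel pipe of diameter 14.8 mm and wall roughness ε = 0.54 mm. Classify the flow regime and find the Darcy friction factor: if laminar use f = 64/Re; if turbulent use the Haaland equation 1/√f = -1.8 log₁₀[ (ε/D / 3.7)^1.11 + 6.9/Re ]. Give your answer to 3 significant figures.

Re = ρVD/μ = 1170·7.56·0.0148/0.0018 = 7.273e+04.
Re > 4000 → turbulent. ε/D = 0.00054/0.0148 = 0.0365; Haaland: 1/√f = -1.8 log₁₀[0.00593 + 9.49e-05] = 3.996, so f = 0.06263.

f ≈ 0.0626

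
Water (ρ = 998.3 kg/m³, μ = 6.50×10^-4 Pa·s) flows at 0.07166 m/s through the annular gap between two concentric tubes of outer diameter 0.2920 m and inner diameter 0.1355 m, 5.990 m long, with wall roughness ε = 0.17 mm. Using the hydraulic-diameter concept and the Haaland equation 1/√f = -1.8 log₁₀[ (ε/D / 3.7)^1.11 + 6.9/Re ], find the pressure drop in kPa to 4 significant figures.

ΔP ≈ 0.002809 kPa

Hydraulic diameter D_h = 4A/P = D_o - D_i = 0.292 - 0.1355 = 0.1565 m.
Re = ρVD_h/μ = 998.3·0.07166·0.1565/0.00065 = 1.722e+04.
ε/D_h = 0.00017/0.1565 = 0.00109; Haaland gives 1/√f = -1.8 log₁₀[0.00012+0.000401] = 5.91, so f = 0.02863.
ΔP = f(L/D_h)(ρV²/2) = 0.02863·5.99/0.1565·2.563 = 2.809 Pa.
ΔP = 0.002809 kPa.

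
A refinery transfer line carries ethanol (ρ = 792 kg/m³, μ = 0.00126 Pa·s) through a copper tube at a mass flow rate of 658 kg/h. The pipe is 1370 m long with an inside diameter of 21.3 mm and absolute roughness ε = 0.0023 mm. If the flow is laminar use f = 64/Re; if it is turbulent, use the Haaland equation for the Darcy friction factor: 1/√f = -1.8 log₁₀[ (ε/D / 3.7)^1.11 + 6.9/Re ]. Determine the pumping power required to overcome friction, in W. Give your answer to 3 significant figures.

P ≈ 79.5 W

ṁ = 658 kg/h = 658/3600 = 0.1828 kg/s.
A = πD²/4 = π(0.0213)²/4 = 0.0003563 m²; mean velocity V = ṁ/(ρA) = 0.1828/(792 · 0.0003563) = 0.6477 m/s.
Reynolds number Re = ρVD/μ = 792 · 0.6477 · 0.0213 / 0.00126 = 8671.
Re > 4000 → turbulent. Relative roughness ε/D = 2.3e-06/0.0213 = 0.000108. Haaland: 1/√f = -1.8 log₁₀[(0.000108/3.7)^1.11 + 6.9/8671] = -1.8 log₁₀[9.25e-06 + 0.000796] = 5.57, so f = 0.03224.
Darcy-Weisbach: ΔP = f(L/D)(ρV²/2) = 0.03224·(1370/0.0213)·(792·0.6477²/2) = 0.03224·6.432e+04·166.1 = 3.444e+05 Pa.
Q = ṁ/ρ = 0.1828/792 = 0.0002308 m³/s.
Pumping power P = QΔP = 0.0002308·3.444e+05 = 79.49 W = 79.5 W.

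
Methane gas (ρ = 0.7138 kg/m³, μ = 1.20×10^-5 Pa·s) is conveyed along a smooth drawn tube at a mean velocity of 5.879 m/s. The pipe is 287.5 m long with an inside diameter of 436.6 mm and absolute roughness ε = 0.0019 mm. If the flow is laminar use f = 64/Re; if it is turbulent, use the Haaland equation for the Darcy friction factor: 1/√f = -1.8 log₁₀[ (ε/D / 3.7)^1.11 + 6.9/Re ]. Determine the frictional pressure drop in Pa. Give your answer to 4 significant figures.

ΔP ≈ 133.0 Pa

Reynolds number Re = ρVD/μ = 0.7138 · 5.879 · 0.4366 / 1.2e-05 = 1.527e+05.
Re > 4000 → turbulent. Relative roughness ε/D = 1.9e-06/0.4366 = 4.35e-06. Haaland: 1/√f = -1.8 log₁₀[(4.35e-06/3.7)^1.11 + 6.9/1.527e+05] = -1.8 log₁₀[2.62e-07 + 4.52e-05] = 7.816, so f = 0.01637.
Darcy-Weisbach: ΔP = f(L/D)(ρV²/2) = 0.01637·(287.5/0.4366)·(0.7138·5.879²/2) = 0.01637·658.5·12.34 = 133 Pa.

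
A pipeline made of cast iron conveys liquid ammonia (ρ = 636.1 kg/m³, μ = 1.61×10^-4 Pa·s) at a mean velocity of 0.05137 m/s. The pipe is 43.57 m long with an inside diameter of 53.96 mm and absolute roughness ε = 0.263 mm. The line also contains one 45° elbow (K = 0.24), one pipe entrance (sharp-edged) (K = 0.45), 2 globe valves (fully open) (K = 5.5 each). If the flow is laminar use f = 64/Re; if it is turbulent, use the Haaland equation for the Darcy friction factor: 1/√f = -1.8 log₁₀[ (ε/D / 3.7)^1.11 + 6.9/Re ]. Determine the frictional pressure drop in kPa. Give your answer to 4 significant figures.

Reynolds number Re = ρVD/μ = 636.1 · 0.05137 · 0.05396 / 0.000161 = 1.095e+04.
Re > 4000 → turbulent. Relative roughness ε/D = 0.000263/0.05396 = 0.00487. Haaland: 1/√f = -1.8 log₁₀[(0.00487/3.7)^1.11 + 6.9/1.095e+04] = -1.8 log₁₀[0.000635 + 0.00063] = 5.216, so f = 0.03675.
Total minor-loss coefficient ΣK = 1·0.24 + 1·0.45 + 2·5.5 = 11.7.
ΔP = [f·L/D + ΣK]·(ρV²/2) = [0.03675·43.57/0.05396 + 11.7]·(636.1·0.05137²/2) = [29.68 + 11.7]·0.8393 = 34.72 Pa.
ΔP = 34.72 Pa = 0.03472 kPa.

ΔP ≈ 0.03472 kPa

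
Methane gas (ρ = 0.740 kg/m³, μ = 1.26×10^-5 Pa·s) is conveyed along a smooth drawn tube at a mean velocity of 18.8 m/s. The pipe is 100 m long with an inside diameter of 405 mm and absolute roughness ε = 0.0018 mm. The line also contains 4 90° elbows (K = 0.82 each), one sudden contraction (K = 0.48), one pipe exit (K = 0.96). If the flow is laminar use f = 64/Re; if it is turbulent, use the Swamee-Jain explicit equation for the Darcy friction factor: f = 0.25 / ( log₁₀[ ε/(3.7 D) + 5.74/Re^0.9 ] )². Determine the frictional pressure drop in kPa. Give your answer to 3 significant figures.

ΔP ≈ 1.05 kPa

Reynolds number Re = ρVD/μ = 0.74 · 18.8 · 0.405 / 1.26e-05 = 4.472e+05.
Re > 4000 → turbulent. Relative roughness ε/D = 1.8e-06/0.405 = 4.44e-06. Swamee-Jain: f = 0.25/(log₁₀[4.44e-06/3.7 + 5.74/4.472e+05^0.9])² = 0.25/(log₁₀[1.2e-06 + 4.72e-05])² = 0.25/(-4.316)² = 0.01342.
Total minor-loss coefficient ΣK = 4·0.82 + 1·0.48 + 1·0.96 = 4.72.
ΔP = [f·L/D + ΣK]·(ρV²/2) = [0.01342·100/0.405 + 4.72]·(0.74·18.8²/2) = [3.314 + 4.72]·130.8 = 1051 Pa.
ΔP = 1051 Pa = 1.05 kPa.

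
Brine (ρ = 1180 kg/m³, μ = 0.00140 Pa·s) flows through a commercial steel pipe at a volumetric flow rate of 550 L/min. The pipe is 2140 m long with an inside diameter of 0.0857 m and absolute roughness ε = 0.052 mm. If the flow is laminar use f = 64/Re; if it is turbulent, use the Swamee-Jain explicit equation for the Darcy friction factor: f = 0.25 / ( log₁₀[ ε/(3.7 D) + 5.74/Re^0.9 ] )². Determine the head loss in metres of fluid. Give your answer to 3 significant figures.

Q = 550 L/min = 550/60000 = 0.009167 m³/s.
Cross-sectional area A = πD²/4 = π(0.0857)²/4 = 0.005768 m²; mean velocity V = Q/A = 0.009167/0.005768 = 1.589 m/s.
Reynolds number Re = ρVD/μ = 1180 · 1.589 · 0.0857 / 0.0014 = 1.148e+05.
Re > 4000 → turbulent. Relative roughness ε/D = 5.2e-05/0.0857 = 0.000607. Swamee-Jain: f = 0.25/(log₁₀[0.000607/3.7 + 5.74/1.148e+05^0.9])² = 0.25/(log₁₀[0.000164 + 0.00016])² = 0.25/(-3.489)² = 0.02054.
Darcy-Weisbach: ΔP = f(L/D)(ρV²/2) = 0.02054·(2140/0.0857)·(1180·1.589²/2) = 0.02054·2.497e+04·1490 = 7.641e+05 Pa.
Head loss h_f = ΔP/(ρg) = 7.641e+05/(1180·9.81) = 66.0 m.

h_f ≈ 66.0 m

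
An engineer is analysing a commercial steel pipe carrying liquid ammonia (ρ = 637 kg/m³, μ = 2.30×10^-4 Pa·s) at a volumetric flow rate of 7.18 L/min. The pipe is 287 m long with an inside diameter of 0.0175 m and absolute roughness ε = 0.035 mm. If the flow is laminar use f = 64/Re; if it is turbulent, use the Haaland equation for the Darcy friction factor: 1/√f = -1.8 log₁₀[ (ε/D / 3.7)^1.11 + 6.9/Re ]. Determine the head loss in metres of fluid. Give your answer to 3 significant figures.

Q = 7.18 L/min = 7.18/60000 = 0.0001197 m³/s.
Cross-sectional area A = πD²/4 = π(0.0175)²/4 = 0.0002405 m²; mean velocity V = Q/A = 0.0001197/0.0002405 = 0.4975 m/s.
Reynolds number Re = ρVD/μ = 637 · 0.4975 · 0.0175 / 0.00023 = 2.411e+04.
Re > 4000 → turbulent. Relative roughness ε/D = 3.5e-05/0.0175 = 0.002. Haaland: 1/√f = -1.8 log₁₀[(0.002/3.7)^1.11 + 6.9/2.411e+04] = -1.8 log₁₀[0.000236 + 0.000286] = 5.908, so f = 0.02865.
Darcy-Weisbach: ΔP = f(L/D)(ρV²/2) = 0.02865·(287/0.0175)·(637·0.4975²/2) = 0.02865·1.64e+04·78.84 = 3.705e+04 Pa.
Head loss h_f = ΔP/(ρg) = 3.705e+04/(637·9.81) = 5.93 m.

h_f ≈ 5.93 m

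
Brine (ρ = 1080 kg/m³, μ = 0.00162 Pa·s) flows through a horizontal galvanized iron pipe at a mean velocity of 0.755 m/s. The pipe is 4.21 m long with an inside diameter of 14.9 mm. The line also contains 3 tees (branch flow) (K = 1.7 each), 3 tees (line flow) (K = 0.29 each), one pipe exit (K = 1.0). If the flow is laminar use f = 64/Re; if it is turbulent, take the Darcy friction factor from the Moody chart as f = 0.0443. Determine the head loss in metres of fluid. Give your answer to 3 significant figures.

h_f ≈ 0.566 m

Reynolds number Re = ρVD/μ = 1080 · 0.755 · 0.0149 / 0.00162 = 7500.
Re > 4000 → turbulent; use the Moody-chart value f = 0.0443.
Total minor-loss coefficient ΣK = 3·1.7 + 3·0.29 + 1·1 = 6.97.
ΔP = [f·L/D + ΣK]·(ρV²/2) = [0.0443·4.21/0.0149 + 6.97]·(1080·0.755²/2) = [12.52 + 6.97]·307.8 = 5998 Pa.
Head loss h_f = ΔP/(ρg) = 5998/(1080·9.81) = 0.566 m.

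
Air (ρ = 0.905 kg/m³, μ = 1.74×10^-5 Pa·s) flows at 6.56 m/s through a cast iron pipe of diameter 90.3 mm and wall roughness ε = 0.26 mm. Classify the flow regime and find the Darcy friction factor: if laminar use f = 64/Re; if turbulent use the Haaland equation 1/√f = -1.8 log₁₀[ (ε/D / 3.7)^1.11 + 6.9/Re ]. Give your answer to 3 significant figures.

f ≈ 0.0294

Re = ρVD/μ = 0.905·6.56·0.0903/1.74e-05 = 3.081e+04.
Re > 4000 → turbulent. ε/D = 0.00026/0.0903 = 0.00288; Haaland: 1/√f = -1.8 log₁₀[0.000354 + 0.000224] = 5.828, so f = 0.02944.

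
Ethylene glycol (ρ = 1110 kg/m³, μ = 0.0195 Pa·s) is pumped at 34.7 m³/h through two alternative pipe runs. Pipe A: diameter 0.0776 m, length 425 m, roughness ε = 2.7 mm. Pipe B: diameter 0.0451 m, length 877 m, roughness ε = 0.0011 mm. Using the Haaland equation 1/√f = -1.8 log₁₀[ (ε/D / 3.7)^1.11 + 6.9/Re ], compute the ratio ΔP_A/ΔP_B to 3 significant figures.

Pipe A: V = Q/A = 0.009639/0.004729 = 2.038 m/s; Re = 9003; ε/D = 0.0348; Haaland → f = 0.06411; ΔP_A = f(L/D)(ρV²/2) = 8.094e+05 Pa.
Pipe B: V = Q/A = 0.009639/0.001598 = 6.034 m/s; Re = 1.549e+04; ε/D = 2.44e-05; Haaland → f = 0.02751; ΔP_B = f(L/D)(ρV²/2) = 1.081e+07 Pa.
ΔP_A/ΔP_B = 8.094e+05/1.081e+07 = 0.0749.

ΔP_A/ΔP_B ≈ 0.0749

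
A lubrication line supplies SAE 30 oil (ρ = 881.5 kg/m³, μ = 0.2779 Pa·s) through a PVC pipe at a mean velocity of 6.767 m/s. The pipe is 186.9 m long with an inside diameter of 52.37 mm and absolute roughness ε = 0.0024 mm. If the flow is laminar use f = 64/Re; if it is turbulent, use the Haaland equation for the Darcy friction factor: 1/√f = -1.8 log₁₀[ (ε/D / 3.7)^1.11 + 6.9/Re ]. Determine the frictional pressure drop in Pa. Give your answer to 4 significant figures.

ΔP ≈ 4101000 Pa

Reynolds number Re = ρVD/μ = 881.5 · 6.767 · 0.05237 / 0.278 = 1124.
Re < 2300 → laminar flow, so f = 64/Re = 64/1124 = 0.05693 (the turbulent correlation is not needed).
Darcy-Weisbach: ΔP = f(L/D)(ρV²/2) = 0.05693·(186.9/0.05237)·(881.5·6.767²/2) = 0.05693·3569·2.018e+04 = 4.101e+06 Pa.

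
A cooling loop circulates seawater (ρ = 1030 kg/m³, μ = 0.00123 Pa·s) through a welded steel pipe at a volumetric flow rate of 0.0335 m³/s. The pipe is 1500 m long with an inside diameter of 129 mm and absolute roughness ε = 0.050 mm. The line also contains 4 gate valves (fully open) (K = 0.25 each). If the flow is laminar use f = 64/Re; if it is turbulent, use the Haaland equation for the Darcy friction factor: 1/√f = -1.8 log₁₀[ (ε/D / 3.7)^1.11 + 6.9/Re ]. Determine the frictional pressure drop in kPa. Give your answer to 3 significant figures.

ΔP ≈ 692 kPa

Cross-sectional area A = πD²/4 = π(0.129)²/4 = 0.01307 m²; mean velocity V = Q/A = 0.0335/0.01307 = 2.563 m/s.
Reynolds number Re = ρVD/μ = 1030 · 2.563 · 0.129 / 0.00123 = 2.769e+05.
Re > 4000 → turbulent. Relative roughness ε/D = 5e-05/0.129 = 0.000388. Haaland: 1/√f = -1.8 log₁₀[(0.000388/3.7)^1.11 + 6.9/2.769e+05] = -1.8 log₁₀[3.82e-05 + 2.49e-05] = 7.559, so f = 0.0175.
Total minor-loss coefficient ΣK = 4·0.25 = 1.
ΔP = [f·L/D + ΣK]·(ρV²/2) = [0.0175·1500/0.129 + 1]·(1030·2.563²/2) = [203.5 + 1]·3383 = 6.919e+05 Pa.
ΔP = 6.919e+05 Pa = 692 kPa.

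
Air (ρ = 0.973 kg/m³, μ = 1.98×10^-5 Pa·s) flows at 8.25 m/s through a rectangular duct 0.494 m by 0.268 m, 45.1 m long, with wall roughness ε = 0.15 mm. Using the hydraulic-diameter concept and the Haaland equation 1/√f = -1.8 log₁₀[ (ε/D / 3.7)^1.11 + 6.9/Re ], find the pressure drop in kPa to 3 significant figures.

ΔP ≈ 0.0814 kPa

Hydraulic diameter D_h = 4A/P = 4·(0.494·0.268)/(2·(0.494+0.268)) = 0.5296/1.524 = 0.3475 m.
Re = ρVD_h/μ = 0.973·8.25·0.3475/1.98e-05 = 1.409e+05.
ε/D_h = 0.00015/0.3475 = 0.000432; Haaland gives 1/√f = -1.8 log₁₀[4.31e-05+4.9e-05] = 7.265, so f = 0.01895.
ΔP = f(L/D_h)(ρV²/2) = 0.01895·45.1/0.3475·33.11 = 81.43 Pa.
ΔP = 0.0814 kPa.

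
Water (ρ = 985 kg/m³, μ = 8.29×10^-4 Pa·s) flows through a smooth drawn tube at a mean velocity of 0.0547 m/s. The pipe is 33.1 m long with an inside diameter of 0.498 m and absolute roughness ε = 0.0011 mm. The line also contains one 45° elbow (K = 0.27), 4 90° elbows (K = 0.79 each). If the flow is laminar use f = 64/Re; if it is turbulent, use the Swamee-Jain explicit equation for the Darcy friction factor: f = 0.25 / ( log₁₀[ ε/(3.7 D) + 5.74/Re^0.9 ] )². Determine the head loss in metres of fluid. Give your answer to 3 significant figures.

h_f ≈ 7.56×10^-4 m

Reynolds number Re = ρVD/μ = 985 · 0.0547 · 0.498 / 0.000829 = 3.237e+04.
Re > 4000 → turbulent. Relative roughness ε/D = 1.1e-06/0.498 = 2.21e-06. Swamee-Jain: f = 0.25/(log₁₀[2.21e-06/3.7 + 5.74/3.237e+04^0.9])² = 0.25/(log₁₀[5.97e-07 + 0.000501])² = 0.25/(-3.3)² = 0.02296.
Total minor-loss coefficient ΣK = 1·0.27 + 4·0.79 = 3.43.
ΔP = [f·L/D + ΣK]·(ρV²/2) = [0.02296·33.1/0.498 + 3.43]·(985·0.0547²/2) = [1.526 + 3.43]·1.474 = 7.303 Pa.
Head loss h_f = ΔP/(ρg) = 7.303/(985·9.81) = 7.56×10^-4 m.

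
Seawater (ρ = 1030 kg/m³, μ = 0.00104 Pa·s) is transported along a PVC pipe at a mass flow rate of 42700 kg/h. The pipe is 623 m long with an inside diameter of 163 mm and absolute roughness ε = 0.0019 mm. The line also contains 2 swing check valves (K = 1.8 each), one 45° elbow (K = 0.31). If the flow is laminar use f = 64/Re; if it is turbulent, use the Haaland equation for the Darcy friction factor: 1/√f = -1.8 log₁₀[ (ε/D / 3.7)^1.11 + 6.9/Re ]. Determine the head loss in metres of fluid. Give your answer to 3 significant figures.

ṁ = 42700 kg/h = 42700/3600 = 11.86 kg/s.
A = πD²/4 = π(0.163)²/4 = 0.02087 m²; mean velocity V = ṁ/(ρA) = 11.86/(1030 · 0.02087) = 0.5519 m/s.
Reynolds number Re = ρVD/μ = 1030 · 0.5519 · 0.163 / 0.00104 = 8.909e+04.
Re > 4000 → turbulent. Relative roughness ε/D = 1.9e-06/0.163 = 1.17e-05. Haaland: 1/√f = -1.8 log₁₀[(1.17e-05/3.7)^1.11 + 6.9/8.909e+04] = -1.8 log₁₀[7.82e-07 + 7.75e-05] = 7.392, so f = 0.0183.
Total minor-loss coefficient ΣK = 2·1.8 + 1·0.31 = 3.91.
ΔP = [f·L/D + ΣK]·(ρV²/2) = [0.0183·623/0.163 + 3.91]·(1030·0.5519²/2) = [69.95 + 3.91]·156.8 = 1.158e+04 Pa.
Head loss h_f = ΔP/(ρg) = 1.158e+04/(1030·9.81) = 1.15 m.

h_f ≈ 1.15 m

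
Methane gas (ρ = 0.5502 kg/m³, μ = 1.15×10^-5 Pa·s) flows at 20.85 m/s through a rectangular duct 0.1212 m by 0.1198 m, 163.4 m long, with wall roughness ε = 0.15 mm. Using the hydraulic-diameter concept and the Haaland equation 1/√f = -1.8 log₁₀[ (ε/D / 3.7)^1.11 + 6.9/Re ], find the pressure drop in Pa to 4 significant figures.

Hydraulic diameter D_h = 4A/P = 4·(0.1212·0.1198)/(2·(0.1212+0.1198)) = 0.05808/0.482 = 0.1205 m.
Re = ρVD_h/μ = 0.5502·20.85·0.1205/1.15e-05 = 1.202e+05.
ε/D_h = 0.00015/0.1205 = 0.00124; Haaland gives 1/√f = -1.8 log₁₀[0.00014+5.74e-05] = 6.67, so f = 0.02248.
ΔP = f(L/D_h)(ρV²/2) = 0.02248·163.4/0.1205·119.6 = 3645 Pa.

ΔP ≈ 3645 Pa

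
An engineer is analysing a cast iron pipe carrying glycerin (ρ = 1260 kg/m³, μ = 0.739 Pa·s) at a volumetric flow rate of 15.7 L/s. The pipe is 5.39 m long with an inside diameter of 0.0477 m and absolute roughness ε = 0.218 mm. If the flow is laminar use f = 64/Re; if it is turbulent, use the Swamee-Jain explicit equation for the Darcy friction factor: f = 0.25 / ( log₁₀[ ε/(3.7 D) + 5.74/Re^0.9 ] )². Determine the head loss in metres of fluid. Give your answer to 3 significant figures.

Q = 15.7 L/s = 15.7/1000 = 0.0157 m³/s.
Cross-sectional area A = πD²/4 = π(0.0477)²/4 = 0.001787 m²; mean velocity V = Q/A = 0.0157/0.001787 = 8.786 m/s.
Reynolds number Re = ρVD/μ = 1260 · 8.786 · 0.0477 / 0.739 = 714.5.
Re < 2300 → laminar flow, so f = 64/Re = 64/714.5 = 0.08957 (the turbulent correlation is not needed).
Darcy-Weisbach: ΔP = f(L/D)(ρV²/2) = 0.08957·(5.39/0.0477)·(1260·8.786²/2) = 0.08957·113·4.863e+04 = 4.922e+05 Pa.
Head loss h_f = ΔP/(ρg) = 4.922e+05/(1260·9.81) = 39.8 m.

h_f ≈ 39.8 m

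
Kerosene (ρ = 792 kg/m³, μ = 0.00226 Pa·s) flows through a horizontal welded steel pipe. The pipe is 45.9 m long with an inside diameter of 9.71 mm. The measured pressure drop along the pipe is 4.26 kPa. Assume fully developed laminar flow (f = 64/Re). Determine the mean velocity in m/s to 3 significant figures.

V ≈ 0.121 m/s

For laminar flow, f = 64/Re with Re = ρVD/μ, so Darcy-Weisbach reduces to ΔP = 32μLV/D². Solving for V: V = ΔP·D²/(32μL) = 4260·(0.00971)²/(32·0.00226·45.9) = 0.121 m/s.
Check: Re = ρVD/μ = 792·0.121·0.00971/0.00226 = 411.7 < 2300, so the laminar assumption holds.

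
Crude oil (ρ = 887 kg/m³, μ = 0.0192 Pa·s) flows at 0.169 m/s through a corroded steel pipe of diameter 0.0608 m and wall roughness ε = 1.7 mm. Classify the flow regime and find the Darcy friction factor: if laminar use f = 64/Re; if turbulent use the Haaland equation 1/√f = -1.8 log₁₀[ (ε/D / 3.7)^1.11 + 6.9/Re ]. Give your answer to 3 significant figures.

f ≈ 0.135

Re = ρVD/μ = 887·0.169·0.0608/0.0192 = 474.7.
Re < 2300 → laminar, so f = 64/Re = 0.1348 (roughness is irrelevant in laminar flow).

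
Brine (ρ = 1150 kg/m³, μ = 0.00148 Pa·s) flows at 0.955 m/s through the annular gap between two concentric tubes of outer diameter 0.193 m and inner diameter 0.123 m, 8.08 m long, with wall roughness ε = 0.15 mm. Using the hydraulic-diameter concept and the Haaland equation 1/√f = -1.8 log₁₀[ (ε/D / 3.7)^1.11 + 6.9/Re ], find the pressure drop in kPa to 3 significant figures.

Hydraulic diameter D_h = 4A/P = D_o - D_i = 0.193 - 0.123 = 0.07 m.
Re = ρVD_h/μ = 1150·0.955·0.07/0.00148 = 5.194e+04.
ε/D_h = 0.00015/0.07 = 0.00214; Haaland gives 1/√f = -1.8 log₁₀[0.000255+0.000133] = 6.14, so f = 0.02652.
ΔP = f(L/D_h)(ρV²/2) = 0.02652·8.08/0.07·524.4 = 1606 Pa.
ΔP = 1.61 kPa.

ΔP ≈ 1.61 kPa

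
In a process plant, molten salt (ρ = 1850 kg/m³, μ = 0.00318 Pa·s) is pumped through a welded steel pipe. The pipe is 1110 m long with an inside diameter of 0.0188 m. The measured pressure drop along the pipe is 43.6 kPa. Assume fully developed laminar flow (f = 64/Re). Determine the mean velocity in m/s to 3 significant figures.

For laminar flow, f = 64/Re with Re = ρVD/μ, so Darcy-Weisbach reduces to ΔP = 32μLV/D². Solving for V: V = ΔP·D²/(32μL) = 4.36e+04·(0.0188)²/(32·0.00318·1110) = 0.1364 m/s.
Check: Re = ρVD/μ = 1850·0.1364·0.0188/0.00318 = 1492 < 2300, so the laminar assumption holds.

V ≈ 0.136 m/s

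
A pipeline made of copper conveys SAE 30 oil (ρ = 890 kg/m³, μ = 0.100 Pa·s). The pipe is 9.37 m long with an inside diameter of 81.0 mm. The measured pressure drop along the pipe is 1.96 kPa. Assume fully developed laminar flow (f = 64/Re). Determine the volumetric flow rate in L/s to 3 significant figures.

Q ≈ 2.21 L/s

For laminar flow, f = 64/Re with Re = ρVD/μ, so Darcy-Weisbach reduces to ΔP = 32μLV/D². Solving for V: V = ΔP·D²/(32μL) = 1960·(0.081)²/(32·0.1·9.37) = 0.4289 m/s.
Check: Re = ρVD/μ = 890·0.4289·0.081/0.1 = 309.2 < 2300, so the laminar assumption holds.
Q = V·A = 0.4289·(π/4·0.081²) = 0.00221 m³/s = 2.21 L/s.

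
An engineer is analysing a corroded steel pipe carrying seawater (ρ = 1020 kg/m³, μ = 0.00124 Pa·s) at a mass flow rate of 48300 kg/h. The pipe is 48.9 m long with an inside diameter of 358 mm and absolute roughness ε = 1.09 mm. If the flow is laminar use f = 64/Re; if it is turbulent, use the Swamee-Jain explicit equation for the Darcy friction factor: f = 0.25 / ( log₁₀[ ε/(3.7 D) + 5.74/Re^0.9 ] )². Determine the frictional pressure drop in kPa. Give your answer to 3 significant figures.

ṁ = 48300 kg/h = 48300/3600 = 13.42 kg/s.
A = πD²/4 = π(0.358)²/4 = 0.1007 m²; mean velocity V = ṁ/(ρA) = 13.42/(1020 · 0.1007) = 0.1307 m/s.
Reynolds number Re = ρVD/μ = 1020 · 0.1307 · 0.358 / 0.00124 = 3.848e+04.
Re > 4000 → turbulent. Relative roughness ε/D = 0.00109/0.358 = 0.00304. Swamee-Jain: f = 0.25/(log₁₀[0.00304/3.7 + 5.74/3.848e+04^0.9])² = 0.25/(log₁₀[0.000823 + 0.000429])² = 0.25/(-2.903)² = 0.02967.
Darcy-Weisbach: ΔP = f(L/D)(ρV²/2) = 0.02967·(48.9/0.358)·(1020·0.1307²/2) = 0.02967·136.6·8.709 = 35.3 Pa.
ΔP = 35.3 Pa = 0.0353 kPa.

ΔP ≈ 0.0353 kPa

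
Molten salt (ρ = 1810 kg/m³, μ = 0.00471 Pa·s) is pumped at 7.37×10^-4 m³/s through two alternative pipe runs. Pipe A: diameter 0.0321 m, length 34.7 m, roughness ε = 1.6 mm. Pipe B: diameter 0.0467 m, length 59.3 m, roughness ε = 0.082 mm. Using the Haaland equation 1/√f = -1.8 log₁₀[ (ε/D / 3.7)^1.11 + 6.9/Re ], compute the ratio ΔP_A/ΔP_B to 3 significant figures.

ΔP_A/ΔP_B ≈ 7.98

Pipe A: V = Q/A = 0.000737/0.0008093 = 0.9107 m/s; Re = 1.123e+04; ε/D = 0.0498; Haaland → f = 0.07375; ΔP_A = f(L/D)(ρV²/2) = 5.984e+04 Pa.
Pipe B: V = Q/A = 0.000737/0.001713 = 0.4303 m/s; Re = 7722; ε/D = 0.00176; Haaland → f = 0.03524; ΔP_B = f(L/D)(ρV²/2) = 7498 Pa.
ΔP_A/ΔP_B = 5.984e+04/7498 = 7.98.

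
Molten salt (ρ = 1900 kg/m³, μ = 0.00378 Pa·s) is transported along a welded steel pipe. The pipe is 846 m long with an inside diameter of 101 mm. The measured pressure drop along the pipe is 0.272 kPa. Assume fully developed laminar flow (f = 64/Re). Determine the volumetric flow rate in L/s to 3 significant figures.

Q ≈ 0.217 L/s

For laminar flow, f = 64/Re with Re = ρVD/μ, so Darcy-Weisbach reduces to ΔP = 32μLV/D². Solving for V: V = ΔP·D²/(32μL) = 272·(0.101)²/(32·0.00378·846) = 0.02711 m/s.
Check: Re = ρVD/μ = 1900·0.02711·0.101/0.00378 = 1377 < 2300, so the laminar assumption holds.
Q = V·A = 0.02711·(π/4·0.101²) = 0.0002172 m³/s = 0.217 L/s.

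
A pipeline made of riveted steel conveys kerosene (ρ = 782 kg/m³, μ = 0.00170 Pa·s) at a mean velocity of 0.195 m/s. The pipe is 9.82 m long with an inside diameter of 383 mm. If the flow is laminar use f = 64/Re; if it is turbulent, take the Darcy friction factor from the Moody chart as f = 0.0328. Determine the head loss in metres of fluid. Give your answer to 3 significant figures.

Reynolds number Re = ρVD/μ = 782 · 0.195 · 0.383 / 0.0017 = 3.436e+04.
Re > 4000 → turbulent; use the Moody-chart value f = 0.0328.
Darcy-Weisbach: ΔP = f(L/D)(ρV²/2) = 0.0328·(9.82/0.383)·(782·0.195²/2) = 0.0328·25.64·14.87 = 12.5 Pa.
Head loss h_f = ΔP/(ρg) = 12.5/(782·9.81) = 0.00163 m.

h_f ≈ 0.00163 m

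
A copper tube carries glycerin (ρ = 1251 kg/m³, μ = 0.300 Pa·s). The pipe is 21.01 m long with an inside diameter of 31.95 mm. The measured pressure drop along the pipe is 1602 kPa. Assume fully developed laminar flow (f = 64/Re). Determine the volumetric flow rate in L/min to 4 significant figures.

For laminar flow, f = 64/Re with Re = ρVD/μ, so Darcy-Weisbach reduces to ΔP = 32μLV/D². Solving for V: V = ΔP·D²/(32μL) = 1.602e+06·(0.03195)²/(32·0.3·21.01) = 8.108 m/s.
Check: Re = ρVD/μ = 1251·8.108·0.03195/0.3 = 1080 < 2300, so the laminar assumption holds.
Q = V·A = 8.108·(π/4·0.03195²) = 0.0065 m³/s = 390.0 L/min.

Q ≈ 390.0 L/min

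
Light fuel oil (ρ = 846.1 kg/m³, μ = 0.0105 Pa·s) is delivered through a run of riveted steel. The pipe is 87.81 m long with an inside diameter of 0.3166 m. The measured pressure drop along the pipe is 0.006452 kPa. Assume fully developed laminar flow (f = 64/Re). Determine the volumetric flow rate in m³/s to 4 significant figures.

Q ≈ 0.001726 m³/s

For laminar flow, f = 64/Re with Re = ρVD/μ, so Darcy-Weisbach reduces to ΔP = 32μLV/D². Solving for V: V = ΔP·D²/(32μL) = 6.452·(0.3166)²/(32·0.0105·87.81) = 0.02192 m/s.
Check: Re = ρVD/μ = 846.1·0.02192·0.3166/0.0105 = 559.2 < 2300, so the laminar assumption holds.
Q = V·A = 0.02192·(π/4·0.3166²) = 0.001726 m³/s = 0.001726 m³/s.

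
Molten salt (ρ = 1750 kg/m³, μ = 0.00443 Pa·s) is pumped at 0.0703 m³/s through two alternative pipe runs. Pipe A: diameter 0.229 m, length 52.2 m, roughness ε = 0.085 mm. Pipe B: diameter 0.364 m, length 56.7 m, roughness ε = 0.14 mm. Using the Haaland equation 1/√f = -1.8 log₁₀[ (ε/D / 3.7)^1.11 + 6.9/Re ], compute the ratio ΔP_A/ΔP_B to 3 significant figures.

Pipe A: V = Q/A = 0.0703/0.04119 = 1.707 m/s; Re = 1.544e+05; ε/D = 0.000371; Haaland → f = 0.01844; ΔP_A = f(L/D)(ρV²/2) = 1.072e+04 Pa.
Pipe B: V = Q/A = 0.0703/0.1041 = 0.6756 m/s; Re = 9.714e+04; ε/D = 0.000385; Haaland → f = 0.01965; ΔP_B = f(L/D)(ρV²/2) = 1223 Pa.
ΔP_A/ΔP_B = 1.072e+04/1223 = 8.77.

ΔP_A/ΔP_B ≈ 8.77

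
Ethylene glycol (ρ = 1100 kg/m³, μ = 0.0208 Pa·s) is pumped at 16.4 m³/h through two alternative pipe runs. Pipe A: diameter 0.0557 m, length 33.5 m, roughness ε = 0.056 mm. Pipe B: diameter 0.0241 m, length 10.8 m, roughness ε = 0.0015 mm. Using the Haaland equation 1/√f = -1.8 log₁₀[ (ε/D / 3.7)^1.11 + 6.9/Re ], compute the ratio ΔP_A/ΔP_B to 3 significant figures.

Pipe A: V = Q/A = 0.004556/0.002437 = 1.87 m/s; Re = 5507; ε/D = 0.00101; Haaland → f = 0.03759; ΔP_A = f(L/D)(ρV²/2) = 4.346e+04 Pa.
Pipe B: V = Q/A = 0.004556/0.0004562 = 9.987 m/s; Re = 1.273e+04; ε/D = 6.22e-05; Haaland → f = 0.02901; ΔP_B = f(L/D)(ρV²/2) = 7.13e+05 Pa.
ΔP_A/ΔP_B = 4.346e+04/7.13e+05 = 0.0610.

ΔP_A/ΔP_B ≈ 0.0610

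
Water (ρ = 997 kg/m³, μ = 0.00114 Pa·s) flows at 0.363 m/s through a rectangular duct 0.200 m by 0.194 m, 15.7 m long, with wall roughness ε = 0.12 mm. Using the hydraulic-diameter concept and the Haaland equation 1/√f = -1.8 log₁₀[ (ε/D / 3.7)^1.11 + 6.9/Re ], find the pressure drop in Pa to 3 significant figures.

Hydraulic diameter D_h = 4A/P = 4·(0.2·0.194)/(2·(0.2+0.194)) = 0.1552/0.788 = 0.197 m.
Re = ρVD_h/μ = 997·0.363·0.197/0.00114 = 6.253e+04.
ε/D_h = 0.00012/0.197 = 0.000609; Haaland gives 1/√f = -1.8 log₁₀[6.32e-05+0.00011] = 6.769, so f = 0.02182.
ΔP = f(L/D_h)(ρV²/2) = 0.02182·15.7/0.197·65.69 = 114.3 Pa.

ΔP ≈ 114 Pa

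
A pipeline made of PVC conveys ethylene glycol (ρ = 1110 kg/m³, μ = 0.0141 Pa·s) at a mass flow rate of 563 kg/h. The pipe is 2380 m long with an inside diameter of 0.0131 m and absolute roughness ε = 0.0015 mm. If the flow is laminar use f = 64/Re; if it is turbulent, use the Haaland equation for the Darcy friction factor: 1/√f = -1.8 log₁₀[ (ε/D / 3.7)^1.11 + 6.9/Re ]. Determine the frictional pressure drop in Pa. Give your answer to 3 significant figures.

ṁ = 563 kg/h = 563/3600 = 0.1564 kg/s.
A = πD²/4 = π(0.0131)²/4 = 0.0001348 m²; mean velocity V = ṁ/(ρA) = 0.1564/(1110 · 0.0001348) = 1.045 m/s.
Reynolds number Re = ρVD/μ = 1110 · 1.045 · 0.0131 / 0.0141 = 1078.
Re < 2300 → laminar flow, so f = 64/Re = 64/1078 = 0.05937 (the turbulent correlation is not needed).
Darcy-Weisbach: ΔP = f(L/D)(ρV²/2) = 0.05937·(2380/0.0131)·(1110·1.045²/2) = 0.05937·1.817e+05·606.4 = 6.541e+06 Pa.

ΔP ≈ 6.54×10^6 Pa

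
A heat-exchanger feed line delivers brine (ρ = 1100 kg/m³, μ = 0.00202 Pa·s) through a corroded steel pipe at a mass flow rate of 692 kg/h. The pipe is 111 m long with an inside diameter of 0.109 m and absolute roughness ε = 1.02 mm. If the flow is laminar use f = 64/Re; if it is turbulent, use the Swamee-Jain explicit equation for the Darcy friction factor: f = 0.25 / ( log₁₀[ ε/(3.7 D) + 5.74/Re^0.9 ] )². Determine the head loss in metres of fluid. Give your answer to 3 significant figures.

h_f ≈ 0.00105 m

ṁ = 692 kg/h = 692/3600 = 0.1922 kg/s.
A = πD²/4 = π(0.109)²/4 = 0.009331 m²; mean velocity V = ṁ/(ρA) = 0.1922/(1100 · 0.009331) = 0.01873 m/s.
Reynolds number Re = ρVD/μ = 1100 · 0.01873 · 0.109 / 0.00202 = 1112.
Re < 2300 → laminar flow, so f = 64/Re = 64/1112 = 0.05758 (the turbulent correlation is not needed).
Darcy-Weisbach: ΔP = f(L/D)(ρV²/2) = 0.05758·(111/0.109)·(1100·0.01873²/2) = 0.05758·1018·0.1929 = 11.31 Pa.
Head loss h_f = ΔP/(ρg) = 11.31/(1100·9.81) = 0.00105 m.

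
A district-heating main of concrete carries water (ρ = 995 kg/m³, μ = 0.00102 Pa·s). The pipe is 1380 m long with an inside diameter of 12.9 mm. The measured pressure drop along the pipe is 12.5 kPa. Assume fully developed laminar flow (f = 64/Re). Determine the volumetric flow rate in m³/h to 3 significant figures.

For laminar flow, f = 64/Re with Re = ρVD/μ, so Darcy-Weisbach reduces to ΔP = 32μLV/D². Solving for V: V = ΔP·D²/(32μL) = 1.25e+04·(0.0129)²/(32·0.00102·1380) = 0.04618 m/s.
Check: Re = ρVD/μ = 995·0.04618·0.0129/0.00102 = 581.1 < 2300, so the laminar assumption holds.
Q = V·A = 0.04618·(π/4·0.0129²) = 6.036e-06 m³/s = 0.0217 m³/h.

Q ≈ 0.0217 m³/h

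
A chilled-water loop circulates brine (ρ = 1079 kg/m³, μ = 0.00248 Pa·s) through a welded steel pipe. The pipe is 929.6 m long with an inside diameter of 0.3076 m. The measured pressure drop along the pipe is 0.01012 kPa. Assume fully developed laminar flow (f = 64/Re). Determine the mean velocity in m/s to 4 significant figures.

V ≈ 0.01298 m/s

For laminar flow, f = 64/Re with Re = ρVD/μ, so Darcy-Weisbach reduces to ΔP = 32μLV/D². Solving for V: V = ΔP·D²/(32μL) = 10.12·(0.3076)²/(32·0.00248·929.6) = 0.01298 m/s.
Check: Re = ρVD/μ = 1079·0.01298·0.3076/0.00248 = 1737 < 2300, so the laminar assumption holds.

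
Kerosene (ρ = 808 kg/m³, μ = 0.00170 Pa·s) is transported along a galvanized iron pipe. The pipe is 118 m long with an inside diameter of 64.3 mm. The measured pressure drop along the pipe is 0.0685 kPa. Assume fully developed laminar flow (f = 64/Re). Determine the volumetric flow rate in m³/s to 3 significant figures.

For laminar flow, f = 64/Re with Re = ρVD/μ, so Darcy-Weisbach reduces to ΔP = 32μLV/D². Solving for V: V = ΔP·D²/(32μL) = 68.5·(0.0643)²/(32·0.0017·118) = 0.04412 m/s.
Check: Re = ρVD/μ = 808·0.04412·0.0643/0.0017 = 1348 < 2300, so the laminar assumption holds.
Q = V·A = 0.04412·(π/4·0.0643²) = 0.0001433 m³/s = 1.43×10^-4 m³/s.

Q ≈ 1.43×10^-4 m³/s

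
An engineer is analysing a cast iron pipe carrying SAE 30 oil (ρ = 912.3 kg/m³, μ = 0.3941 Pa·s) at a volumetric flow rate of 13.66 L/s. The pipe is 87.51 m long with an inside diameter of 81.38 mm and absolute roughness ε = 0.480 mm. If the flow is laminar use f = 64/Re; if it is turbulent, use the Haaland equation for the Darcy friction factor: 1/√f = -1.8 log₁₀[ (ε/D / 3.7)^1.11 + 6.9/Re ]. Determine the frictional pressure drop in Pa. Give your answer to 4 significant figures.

Q = 13.66 L/s = 13.66/1000 = 0.01366 m³/s.
Cross-sectional area A = πD²/4 = π(0.08138)²/4 = 0.005201 m²; mean velocity V = Q/A = 0.01366/0.005201 = 2.626 m/s.
Reynolds number Re = ρVD/μ = 912.3 · 2.626 · 0.08138 / 0.394 = 494.7.
Re < 2300 → laminar flow, so f = 64/Re = 64/494.7 = 0.1294 (the turbulent correlation is not needed).
Darcy-Weisbach: ΔP = f(L/D)(ρV²/2) = 0.1294·(87.51/0.08138)·(912.3·2.626²/2) = 0.1294·1075·3146 = 4.376e+05 Pa.

ΔP ≈ 437600 Pa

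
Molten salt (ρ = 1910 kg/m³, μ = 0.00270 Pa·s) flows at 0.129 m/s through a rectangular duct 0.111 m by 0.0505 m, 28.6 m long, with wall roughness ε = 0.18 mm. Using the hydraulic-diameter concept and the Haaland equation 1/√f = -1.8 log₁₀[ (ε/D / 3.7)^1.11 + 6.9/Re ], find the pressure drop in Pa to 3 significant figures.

Hydraulic diameter D_h = 4A/P = 4·(0.111·0.0505)/(2·(0.111+0.0505)) = 0.02242/0.323 = 0.06942 m.
Re = ρVD_h/μ = 1910·0.129·0.06942/0.0027 = 6335.
ε/D_h = 0.00018/0.06942 = 0.00259; Haaland gives 1/√f = -1.8 log₁₀[0.000315+0.00109] = 5.134, so f = 0.03793.
ΔP = f(L/D_h)(ρV²/2) = 0.03793·28.6/0.06942·15.89 = 248.4 Pa.

ΔP ≈ 248 Pa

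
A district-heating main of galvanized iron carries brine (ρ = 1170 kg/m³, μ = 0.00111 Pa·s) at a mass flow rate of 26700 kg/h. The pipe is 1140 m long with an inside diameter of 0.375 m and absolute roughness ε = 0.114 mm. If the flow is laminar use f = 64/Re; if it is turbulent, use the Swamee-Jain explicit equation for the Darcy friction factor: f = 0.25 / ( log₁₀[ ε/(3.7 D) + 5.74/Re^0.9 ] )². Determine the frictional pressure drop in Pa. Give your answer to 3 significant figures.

ΔP ≈ 151 Pa

ṁ = 26700 kg/h = 26700/3600 = 7.417 kg/s.
A = πD²/4 = π(0.375)²/4 = 0.1104 m²; mean velocity V = ṁ/(ρA) = 7.417/(1170 · 0.1104) = 0.05739 m/s.
Reynolds number Re = ρVD/μ = 1170 · 0.05739 · 0.375 / 0.00111 = 2.269e+04.
Re > 4000 → turbulent. Relative roughness ε/D = 0.000114/0.375 = 0.000304. Swamee-Jain: f = 0.25/(log₁₀[0.000304/3.7 + 5.74/2.269e+04^0.9])² = 0.25/(log₁₀[8.22e-05 + 0.00069])² = 0.25/(-3.112)² = 0.02581.
Darcy-Weisbach: ΔP = f(L/D)(ρV²/2) = 0.02581·(1140/0.375)·(1170·0.05739²/2) = 0.02581·3040·1.927 = 151.2 Pa.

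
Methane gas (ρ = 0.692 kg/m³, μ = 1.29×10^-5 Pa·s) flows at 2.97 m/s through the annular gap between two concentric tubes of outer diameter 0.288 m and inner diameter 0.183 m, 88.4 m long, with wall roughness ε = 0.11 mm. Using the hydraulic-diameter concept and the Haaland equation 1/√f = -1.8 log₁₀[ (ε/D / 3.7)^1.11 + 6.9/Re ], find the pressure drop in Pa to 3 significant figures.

Hydraulic diameter D_h = 4A/P = D_o - D_i = 0.288 - 0.183 = 0.105 m.
Re = ρVD_h/μ = 0.692·2.97·0.105/1.29e-05 = 1.673e+04.
ε/D_h = 0.00011/0.105 = 0.00105; Haaland gives 1/√f = -1.8 log₁₀[0.000115+0.000412] = 5.9, so f = 0.02873.
ΔP = f(L/D_h)(ρV²/2) = 0.02873·88.4/0.105·3.052 = 73.82 Pa.

ΔP ≈ 73.8 Pa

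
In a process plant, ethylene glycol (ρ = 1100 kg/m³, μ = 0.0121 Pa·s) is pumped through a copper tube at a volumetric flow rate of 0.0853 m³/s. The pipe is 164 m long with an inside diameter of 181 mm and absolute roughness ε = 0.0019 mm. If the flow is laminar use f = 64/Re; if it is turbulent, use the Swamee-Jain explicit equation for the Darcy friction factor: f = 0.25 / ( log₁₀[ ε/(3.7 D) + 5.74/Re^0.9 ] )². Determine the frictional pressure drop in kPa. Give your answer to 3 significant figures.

Cross-sectional area A = πD²/4 = π(0.181)²/4 = 0.02573 m²; mean velocity V = Q/A = 0.0853/0.02573 = 3.315 m/s.
Reynolds number Re = ρVD/μ = 1100 · 3.315 · 0.181 / 0.0121 = 5.455e+04.
Re > 4000 → turbulent. Relative roughness ε/D = 1.9e-06/0.181 = 1.05e-05. Swamee-Jain: f = 0.25/(log₁₀[1.05e-05/3.7 + 5.74/5.455e+04^0.9])² = 0.25/(log₁₀[2.84e-06 + 0.000313])² = 0.25/(-3.5)² = 0.0204.
Darcy-Weisbach: ΔP = f(L/D)(ρV²/2) = 0.0204·(164/0.181)·(1100·3.315²/2) = 0.0204·906.1·6045 = 1.118e+05 Pa.
ΔP = 1.118e+05 Pa = 112 kPa.

ΔP ≈ 112 kPa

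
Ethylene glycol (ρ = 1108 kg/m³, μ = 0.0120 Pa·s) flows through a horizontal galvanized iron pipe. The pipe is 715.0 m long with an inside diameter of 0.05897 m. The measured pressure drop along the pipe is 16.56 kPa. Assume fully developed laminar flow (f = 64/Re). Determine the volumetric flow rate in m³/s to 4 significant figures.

For laminar flow, f = 64/Re with Re = ρVD/μ, so Darcy-Weisbach reduces to ΔP = 32μLV/D². Solving for V: V = ΔP·D²/(32μL) = 1.656e+04·(0.05897)²/(32·0.012·715) = 0.2097 m/s.
Check: Re = ρVD/μ = 1108·0.2097·0.05897/0.012 = 1142 < 2300, so the laminar assumption holds.
Q = V·A = 0.2097·(π/4·0.05897²) = 0.0005728 m³/s = 5.728×10^-4 m³/s.

Q ≈ 5.728×10^-4 m³/s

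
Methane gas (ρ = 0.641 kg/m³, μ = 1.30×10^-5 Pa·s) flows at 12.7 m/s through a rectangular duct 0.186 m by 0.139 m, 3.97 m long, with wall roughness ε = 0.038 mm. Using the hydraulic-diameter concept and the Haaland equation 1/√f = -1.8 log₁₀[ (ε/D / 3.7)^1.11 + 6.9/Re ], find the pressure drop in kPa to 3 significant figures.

Hydraulic diameter D_h = 4A/P = 4·(0.186·0.139)/(2·(0.186+0.139)) = 0.1034/0.65 = 0.1591 m.
Re = ρVD_h/μ = 0.641·12.7·0.1591/1.3e-05 = 9.963e+04.
ε/D_h = 3.8e-05/0.1591 = 0.000239; Haaland gives 1/√f = -1.8 log₁₀[2.23e-05+6.93e-05] = 7.269, so f = 0.01893.
ΔP = f(L/D_h)(ρV²/2) = 0.01893·3.97/0.1591·51.69 = 24.41 Pa.
ΔP = 0.0244 kPa.

ΔP ≈ 0.0244 kPa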